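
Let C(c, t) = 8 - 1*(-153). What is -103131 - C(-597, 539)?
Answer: -103292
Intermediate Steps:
C(c, t) = 161 (C(c, t) = 8 + 153 = 161)
-103131 - C(-597, 539) = -103131 - 1*161 = -103131 - 161 = -103292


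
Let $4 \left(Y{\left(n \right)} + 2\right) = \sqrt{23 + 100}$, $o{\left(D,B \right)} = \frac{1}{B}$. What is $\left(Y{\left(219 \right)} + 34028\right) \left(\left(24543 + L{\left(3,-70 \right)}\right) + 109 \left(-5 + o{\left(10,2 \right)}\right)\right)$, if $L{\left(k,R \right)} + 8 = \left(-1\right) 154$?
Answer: $812898153 + \frac{47781 \sqrt{123}}{8} \approx 8.1296 \cdot 10^{8}$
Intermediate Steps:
$Y{\left(n \right)} = -2 + \frac{\sqrt{123}}{4}$ ($Y{\left(n \right)} = -2 + \frac{\sqrt{23 + 100}}{4} = -2 + \frac{\sqrt{123}}{4}$)
$L{\left(k,R \right)} = -162$ ($L{\left(k,R \right)} = -8 - 154 = -162$)
$\left(Y{\left(219 \right)} + 34028\right) \left(\left(24543 + L{\left(3,-70 \right)}\right) + 109 \left(-5 + o{\left(10,2 \right)}\right)\right) = \left(\left(-2 + \frac{\sqrt{123}}{4}\right) + 34028\right) \left(\left(24543 - 162\right) + 109 \left(-5 + \frac{1}{2}\right)\right) = \left(34026 + \frac{\sqrt{123}}{4}\right) \left(24381 + 109 \left(-5 + \frac{1}{2}\right)\right) = \left(34026 + \frac{\sqrt{123}}{4}\right) \left(24381 + 109 \left(- \frac{9}{2}\right)\right) = \left(34026 + \frac{\sqrt{123}}{4}\right) \left(24381 - \frac{981}{2}\right) = \left(34026 + \frac{\sqrt{123}}{4}\right) \frac{47781}{2} = 812898153 + \frac{47781 \sqrt{123}}{8}$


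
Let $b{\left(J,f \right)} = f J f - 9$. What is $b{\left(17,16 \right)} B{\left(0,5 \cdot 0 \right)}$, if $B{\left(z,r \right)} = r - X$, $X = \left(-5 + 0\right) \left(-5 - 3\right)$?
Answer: $-173720$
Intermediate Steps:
$b{\left(J,f \right)} = -9 + J f^{2}$ ($b{\left(J,f \right)} = J f f - 9 = J f^{2} - 9 = -9 + J f^{2}$)
$X = 40$ ($X = \left(-5\right) \left(-8\right) = 40$)
$B{\left(z,r \right)} = -40 + r$ ($B{\left(z,r \right)} = r - 40 = -40 + r$)
$b{\left(17,16 \right)} B{\left(0,5 \cdot 0 \right)} = \left(-9 + 17 \cdot 16^{2}\right) \left(-40 + 5 \cdot 0\right) = \left(-9 + 17 \cdot 256\right) \left(-40 + 0\right) = \left(-9 + 4352\right) \left(-40\right) = 4343 \left(-40\right) = -173720$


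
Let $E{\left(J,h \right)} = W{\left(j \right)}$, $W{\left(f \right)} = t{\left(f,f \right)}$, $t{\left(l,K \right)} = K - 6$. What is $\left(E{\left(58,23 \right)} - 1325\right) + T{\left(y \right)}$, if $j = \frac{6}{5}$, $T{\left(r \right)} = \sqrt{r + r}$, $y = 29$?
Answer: $- \frac{6649}{5} + \sqrt{58} \approx -1322.2$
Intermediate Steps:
$T{\left(r \right)} = \sqrt{2} \sqrt{r}$ ($T{\left(r \right)} = \sqrt{2 r} = \sqrt{2} \sqrt{r}$)
$j = \frac{6}{5}$ ($j = 6 \cdot \frac{1}{5} = \frac{6}{5} \approx 1.2$)
$t{\left(l,K \right)} = -6 + K$ ($t{\left(l,K \right)} = K - 6 = -6 + K$)
$W{\left(f \right)} = -6 + f$
$E{\left(J,h \right)} = - \frac{24}{5}$ ($E{\left(J,h \right)} = -6 + \frac{6}{5} = - \frac{24}{5}$)
$\left(E{\left(58,23 \right)} - 1325\right) + T{\left(y \right)} = \left(- \frac{24}{5} - 1325\right) + \sqrt{2} \sqrt{29} = - \frac{6649}{5} + \sqrt{58}$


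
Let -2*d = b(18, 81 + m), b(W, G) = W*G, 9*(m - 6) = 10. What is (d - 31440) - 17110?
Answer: -49343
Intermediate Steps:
m = 64/9 (m = 6 + (⅑)*10 = 6 + 10/9 = 64/9 ≈ 7.1111)
b(W, G) = G*W
d = -793 (d = -(81 + 64/9)*18/2 = -793*18/18 = -½*1586 = -793)
(d - 31440) - 17110 = (-793 - 31440) - 17110 = -32233 - 17110 = -49343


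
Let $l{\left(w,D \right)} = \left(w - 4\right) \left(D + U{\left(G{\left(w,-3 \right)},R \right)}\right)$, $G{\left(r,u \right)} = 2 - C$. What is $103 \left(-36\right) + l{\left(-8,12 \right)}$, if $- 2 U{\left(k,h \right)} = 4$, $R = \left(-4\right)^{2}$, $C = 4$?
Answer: $-3828$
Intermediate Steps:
$G{\left(r,u \right)} = -2$ ($G{\left(r,u \right)} = 2 - 4 = -2$)
$R = 16$
$U{\left(k,h \right)} = -2$ ($U{\left(k,h \right)} = \left(- \frac{1}{2}\right) 4 = -2$)
$l{\left(w,D \right)} = \left(-4 + w\right) \left(-2 + D\right)$ ($l{\left(w,D \right)} = \left(w - 4\right) \left(D - 2\right) = \left(-4 + w\right) \left(-2 + D\right)$)
$103 \left(-36\right) + l{\left(-8,12 \right)} = 103 \left(-36\right) + \left(8 - 48 - -16 + 12 \left(-8\right)\right) = -3708 + \left(8 - 48 + 16 - 96\right) = -3708 - 120 = -3828$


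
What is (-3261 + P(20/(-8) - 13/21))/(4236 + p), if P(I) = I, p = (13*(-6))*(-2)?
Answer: -137093/184464 ≈ -0.74320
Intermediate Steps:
p = 156 (p = -78*(-2) = 156)
(-3261 + P(20/(-8) - 13/21))/(4236 + p) = (-3261 + (20/(-8) - 13/21))/(4236 + 156) = (-3261 + (20*(-1/8) - 13*1/21))/4392 = (-3261 + (-5/2 - 13/21))*(1/4392) = (-3261 - 131/42)*(1/4392) = -137093/42*1/4392 = -137093/184464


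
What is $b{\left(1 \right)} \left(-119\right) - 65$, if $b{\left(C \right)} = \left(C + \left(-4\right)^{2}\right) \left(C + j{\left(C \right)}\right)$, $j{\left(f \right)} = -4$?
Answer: $6004$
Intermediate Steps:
$b{\left(C \right)} = \left(-4 + C\right) \left(16 + C\right)$ ($b{\left(C \right)} = \left(C + \left(-4\right)^{2}\right) \left(C - 4\right) = \left(C + 16\right) \left(-4 + C\right) = \left(16 + C\right) \left(-4 + C\right) = \left(-4 + C\right) \left(16 + C\right)$)
$b{\left(1 \right)} \left(-119\right) - 65 = \left(-64 + 1^{2} + 12 \cdot 1\right) \left(-119\right) - 65 = \left(-64 + 1 + 12\right) \left(-119\right) - 65 = \left(-51\right) \left(-119\right) - 65 = 6069 - 65 = 6004$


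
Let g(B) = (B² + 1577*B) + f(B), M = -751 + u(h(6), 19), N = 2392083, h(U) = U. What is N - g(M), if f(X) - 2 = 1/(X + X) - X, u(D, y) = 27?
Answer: 4356929193/1448 ≈ 3.0089e+6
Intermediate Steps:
f(X) = 2 + 1/(2*X) - X (f(X) = 2 + (1/(X + X) - X) = 2 + (1/(2*X) - X) = 2 + 1/(2*X) - X)
M = -724 (M = -751 + 27 = -724)
g(B) = 2 + B² + 1/(2*B) + 1576*B (g(B) = (B² + 1577*B) + (2 + 1/(2*B) - B) = 2 + B² + 1/(2*B) + 1576*B)
N - g(M) = 2392083 - (2 + (-724)² + (½)/(-724) + 1576*(-724)) = 2392083 - (2 + 524176 + (½)*(-1/724) - 1141024) = 2392083 - (2 + 524176 - 1/1448 - 1141024) = 2392083 - 1*(-893193009/1448) = 2392083 + 893193009/1448 = 4356929193/1448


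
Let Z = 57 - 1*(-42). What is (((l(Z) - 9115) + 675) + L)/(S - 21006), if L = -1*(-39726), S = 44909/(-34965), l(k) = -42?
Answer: -1092446460/734519699 ≈ -1.4873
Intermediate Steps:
Z = 99 (Z = 57 + 42 = 99)
S = -44909/34965 (S = 44909*(-1/34965) = -44909/34965 ≈ -1.2844)
L = 39726
(((l(Z) - 9115) + 675) + L)/(S - 21006) = (((-42 - 9115) + 675) + 39726)/(-44909/34965 - 21006) = ((-9157 + 675) + 39726)/(-734519699/34965) = (-8482 + 39726)*(-34965/734519699) = 31244*(-34965/734519699) = -1092446460/734519699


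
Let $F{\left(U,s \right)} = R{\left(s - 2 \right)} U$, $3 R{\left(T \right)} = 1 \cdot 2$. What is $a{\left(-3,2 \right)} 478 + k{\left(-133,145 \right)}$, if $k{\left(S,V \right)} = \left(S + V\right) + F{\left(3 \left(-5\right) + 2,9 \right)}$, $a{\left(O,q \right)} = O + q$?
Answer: $- \frac{1424}{3} \approx -474.67$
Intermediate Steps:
$R{\left(T \right)} = \frac{2}{3}$ ($R{\left(T \right)} = \frac{1 \cdot 2}{3} = \frac{1}{3} \cdot 2 = \frac{2}{3}$)
$F{\left(U,s \right)} = \frac{2 U}{3}$
$k{\left(S,V \right)} = - \frac{26}{3} + S + V$ ($k{\left(S,V \right)} = \left(S + V\right) + \frac{2 \left(3 \left(-5\right) + 2\right)}{3} = \left(S + V\right) + \frac{2 \left(-15 + 2\right)}{3} = \left(S + V\right) + \frac{2}{3} \left(-13\right) = \left(S + V\right) - \frac{26}{3} = - \frac{26}{3} + S + V$)
$a{\left(-3,2 \right)} 478 + k{\left(-133,145 \right)} = \left(-3 + 2\right) 478 - - \frac{10}{3} = \left(-1\right) 478 + \frac{10}{3} = -478 + \frac{10}{3} = - \frac{1424}{3}$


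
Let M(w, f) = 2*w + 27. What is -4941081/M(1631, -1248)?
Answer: -4941081/3289 ≈ -1502.3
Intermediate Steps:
M(w, f) = 27 + 2*w
-4941081/M(1631, -1248) = -4941081/(27 + 2*1631) = -4941081/(27 + 3262) = -4941081/3289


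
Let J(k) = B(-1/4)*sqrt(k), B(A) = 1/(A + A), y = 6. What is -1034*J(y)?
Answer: 2068*sqrt(6) ≈ 5065.5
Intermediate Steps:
B(A) = 1/(2*A)
J(k) = -2*sqrt(k) (J(k) = (1/(2*((-1/4))))*sqrt(k) = (1/(2*((-1*1/4))))*sqrt(k) = (1/(2*(-1/4)))*sqrt(k) = ((1/2)*(-4))*sqrt(k) = -2*sqrt(k))
-1034*J(y) = -(-2068)*sqrt(6) = 2068*sqrt(6)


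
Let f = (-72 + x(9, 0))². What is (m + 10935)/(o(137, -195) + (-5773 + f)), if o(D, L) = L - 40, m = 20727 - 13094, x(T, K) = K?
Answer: -2321/103 ≈ -22.534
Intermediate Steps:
f = 5184 (f = (-72 + 0)² = (-72)² = 5184)
m = 7633
o(D, L) = -40 + L
(m + 10935)/(o(137, -195) + (-5773 + f)) = (7633 + 10935)/((-40 - 195) + (-5773 + 5184)) = 18568/(-235 - 589) = 18568/(-824) = 18568*(-1/824) = -2321/103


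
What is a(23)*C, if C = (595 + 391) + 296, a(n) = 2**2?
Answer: 5128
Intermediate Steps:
a(n) = 4
C = 1282 (C = 986 + 296 = 1282)
a(23)*C = 4*1282 = 5128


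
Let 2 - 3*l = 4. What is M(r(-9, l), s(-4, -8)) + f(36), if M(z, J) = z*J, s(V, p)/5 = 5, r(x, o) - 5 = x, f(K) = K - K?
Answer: -100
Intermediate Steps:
l = -⅔ (l = ⅔ - ⅓*4 = ⅔ - 4/3 = -⅔ ≈ -0.66667)
f(K) = 0
r(x, o) = 5 + x
s(V, p) = 25 (s(V, p) = 5*5 = 25)
M(z, J) = J*z
M(r(-9, l), s(-4, -8)) + f(36) = 25*(5 - 9) + 0 = 25*(-4) + 0 = -100 + 0 = -100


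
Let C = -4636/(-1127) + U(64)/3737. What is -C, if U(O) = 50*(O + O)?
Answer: -24537532/4211599 ≈ -5.8262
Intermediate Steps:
U(O) = 100*O (U(O) = 50*(2*O) = 100*O)
C = 24537532/4211599 (C = -4636/(-1127) + (100*64)/3737 = -4636*(-1/1127) + 6400*(1/3737) = 4636/1127 + 6400/3737 = 24537532/4211599 ≈ 5.8262)
-C = -1*24537532/4211599 = -24537532/4211599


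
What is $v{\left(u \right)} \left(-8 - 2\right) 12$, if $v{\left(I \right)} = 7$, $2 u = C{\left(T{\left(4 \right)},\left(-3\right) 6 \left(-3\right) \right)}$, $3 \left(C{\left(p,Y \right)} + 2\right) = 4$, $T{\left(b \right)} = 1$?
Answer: $-840$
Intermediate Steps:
$C{\left(p,Y \right)} = - \frac{2}{3}$ ($C{\left(p,Y \right)} = -2 + \frac{1}{3} \cdot 4 = -2 + \frac{4}{3} = - \frac{2}{3}$)
$u = - \frac{1}{3}$ ($u = \frac{1}{2} \left(- \frac{2}{3}\right) = - \frac{1}{3} \approx -0.33333$)
$v{\left(u \right)} \left(-8 - 2\right) 12 = 7 \left(-8 - 2\right) 12 = 7 \left(\left(-10\right) 12\right) = 7 \left(-120\right) = -840$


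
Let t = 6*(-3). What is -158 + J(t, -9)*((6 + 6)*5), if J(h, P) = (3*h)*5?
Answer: -16358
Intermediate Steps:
t = -18
J(h, P) = 15*h
-158 + J(t, -9)*((6 + 6)*5) = -158 + (15*(-18))*((6 + 6)*5) = -158 - 3240*5 = -158 - 270*60 = -158 - 16200 = -16358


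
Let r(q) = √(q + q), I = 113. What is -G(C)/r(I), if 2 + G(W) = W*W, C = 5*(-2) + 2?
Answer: -31*√226/113 ≈ -4.1242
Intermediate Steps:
C = -8 (C = -10 + 2 = -8)
G(W) = -2 + W² (G(W) = -2 + W*W = -2 + W²)
r(q) = √2*√q (r(q) = √(2*q) = √2*√q)
-G(C)/r(I) = -(-2 + (-8)²)/(√2*√113) = -(-2 + 64)/(√226) = -62*√226/226 = -31*√226/113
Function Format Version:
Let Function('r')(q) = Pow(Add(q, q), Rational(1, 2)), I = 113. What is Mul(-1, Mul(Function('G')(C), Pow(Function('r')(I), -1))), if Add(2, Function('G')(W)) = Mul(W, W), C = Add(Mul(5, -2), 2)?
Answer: Mul(Rational(-31, 113), Pow(226, Rational(1, 2))) ≈ -4.1242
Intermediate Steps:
C = -8 (C = Add(-10, 2) = -8)
Function('G')(W) = Add(-2, Pow(W, 2)) (Function('G')(W) = Add(-2, Mul(W, W)) = Add(-2, Pow(W, 2)))
Function('r')(q) = Mul(Pow(2, Rational(1, 2)), Pow(q, Rational(1, 2))) (Function('r')(q) = Pow(Mul(2, q), Rational(1, 2)) = Mul(Pow(2, Rational(1, 2)), Pow(q, Rational(1, 2))))
Mul(-1, Mul(Function('G')(C), Pow(Function('r')(I), -1))) = Mul(-1, Mul(Add(-2, Pow(-8, 2)), Pow(Mul(Pow(2, Rational(1, 2)), Pow(113, Rational(1, 2))), -1))) = Mul(-1, Mul(Add(-2, 64), Pow(Pow(226, Rational(1, 2)), -1))) = Mul(-1, Mul(62, Mul(Rational(1, 226), Pow(226, Rational(1, 2))))) = Mul(-1, Mul(Rational(31, 113), Pow(226, Rational(1, 2)))) = Mul(Rational(-31, 113), Pow(226, Rational(1, 2)))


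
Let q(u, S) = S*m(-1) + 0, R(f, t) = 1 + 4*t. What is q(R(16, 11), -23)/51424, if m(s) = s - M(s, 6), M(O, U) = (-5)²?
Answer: 299/25712 ≈ 0.011629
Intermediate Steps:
M(O, U) = 25
m(s) = -25 + s (m(s) = s - 1*25 = s - 25 = -25 + s)
q(u, S) = -26*S (q(u, S) = S*(-25 - 1) + 0 = S*(-26) + 0 = -26*S + 0 = -26*S)
q(R(16, 11), -23)/51424 = -26*(-23)/51424 = 598*(1/51424) = 299/25712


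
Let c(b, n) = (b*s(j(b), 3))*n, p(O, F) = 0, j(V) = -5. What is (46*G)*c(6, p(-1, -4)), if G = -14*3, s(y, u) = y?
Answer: 0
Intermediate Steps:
c(b, n) = -5*b*n (c(b, n) = (b*(-5))*n = (-5*b)*n = -5*b*n)
G = -42
(46*G)*c(6, p(-1, -4)) = (46*(-42))*(-5*6*0) = -1932*0 = 0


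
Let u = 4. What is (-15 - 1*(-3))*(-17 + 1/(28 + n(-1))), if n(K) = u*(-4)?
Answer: 203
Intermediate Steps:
n(K) = -16 (n(K) = 4*(-4) = -16)
(-15 - 1*(-3))*(-17 + 1/(28 + n(-1))) = (-15 - 1*(-3))*(-17 + 1/(28 - 16)) = (-15 + 3)*(-17 + 1/12) = -12*(-17 + 1/12) = -12*(-203/12) = 203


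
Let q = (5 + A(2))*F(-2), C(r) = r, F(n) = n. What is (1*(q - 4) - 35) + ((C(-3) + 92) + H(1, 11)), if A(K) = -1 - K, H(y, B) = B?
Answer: 57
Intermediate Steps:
q = -4 (q = (5 + (-1 - 1*2))*(-2) = (5 + (-1 - 2))*(-2) = (5 - 3)*(-2) = 2*(-2) = -4)
(1*(q - 4) - 35) + ((C(-3) + 92) + H(1, 11)) = (1*(-4 - 4) - 35) + ((-3 + 92) + 11) = (1*(-8) - 35) + (89 + 11) = (-8 - 35) + 100 = -43 + 100 = 57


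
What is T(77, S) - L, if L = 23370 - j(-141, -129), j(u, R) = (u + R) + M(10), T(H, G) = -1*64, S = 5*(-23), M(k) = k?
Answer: -23694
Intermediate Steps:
S = -115
T(H, G) = -64
j(u, R) = 10 + R + u (j(u, R) = (u + R) + 10 = (R + u) + 10 = 10 + R + u)
L = 23630 (L = 23370 - (10 - 129 - 141) = 23370 - 1*(-260) = 23370 + 260 = 23630)
T(77, S) - L = -64 - 1*23630 = -64 - 23630 = -23694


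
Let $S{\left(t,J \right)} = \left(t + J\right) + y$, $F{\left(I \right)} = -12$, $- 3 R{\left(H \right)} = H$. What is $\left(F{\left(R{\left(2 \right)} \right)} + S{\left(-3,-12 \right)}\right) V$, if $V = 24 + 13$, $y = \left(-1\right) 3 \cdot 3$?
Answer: $-1332$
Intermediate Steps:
$R{\left(H \right)} = - \frac{H}{3}$
$y = -9$ ($y = \left(-3\right) 3 = -9$)
$S{\left(t,J \right)} = -9 + J + t$ ($S{\left(t,J \right)} = \left(t + J\right) - 9 = \left(J + t\right) - 9 = -9 + J + t$)
$V = 37$
$\left(F{\left(R{\left(2 \right)} \right)} + S{\left(-3,-12 \right)}\right) V = \left(-12 - 24\right) 37 = \left(-36\right) 37 = -1332$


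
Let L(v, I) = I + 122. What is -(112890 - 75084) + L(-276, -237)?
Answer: -37921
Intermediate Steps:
L(v, I) = 122 + I
-(112890 - 75084) + L(-276, -237) = -(112890 - 75084) + (122 - 237) = -1*37806 - 115 = -37806 - 115 = -37921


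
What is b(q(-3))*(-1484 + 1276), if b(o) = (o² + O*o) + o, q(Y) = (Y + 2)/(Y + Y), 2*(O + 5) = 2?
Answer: 884/9 ≈ 98.222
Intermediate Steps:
O = -4 (O = -5 + (½)*2 = -5 + 1 = -4)
q(Y) = (2 + Y)/(2*Y) (q(Y) = (2 + Y)/((2*Y)) = (2 + Y)*(1/(2*Y)) = (2 + Y)/(2*Y))
b(o) = o² - 3*o (b(o) = (o² - 4*o) + o = o² - 3*o)
b(q(-3))*(-1484 + 1276) = (((½)*(2 - 3)/(-3))*(-3 + (½)*(2 - 3)/(-3)))*(-1484 + 1276) = (((½)*(-⅓)*(-1))*(-3 + (½)*(-⅓)*(-1)))*(-208) = ((-3 + ⅙)/6)*(-208) = ((⅙)*(-17/6))*(-208) = -17/36*(-208) = 884/9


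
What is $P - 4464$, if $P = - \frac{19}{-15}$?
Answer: $- \frac{66941}{15} \approx -4462.7$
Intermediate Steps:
$P = \frac{19}{15}$ ($P = \left(-19\right) \left(- \frac{1}{15}\right) = \frac{19}{15} \approx 1.2667$)
$P - 4464 = \frac{19}{15} - 4464 = - \frac{66941}{15}$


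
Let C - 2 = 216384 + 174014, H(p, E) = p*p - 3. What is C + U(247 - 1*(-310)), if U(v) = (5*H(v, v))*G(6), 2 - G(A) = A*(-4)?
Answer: 40722380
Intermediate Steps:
H(p, E) = -3 + p² (H(p, E) = p² - 3 = -3 + p²)
G(A) = 2 + 4*A (G(A) = 2 - A*(-4) = 2 - (-4)*A = 2 + 4*A)
U(v) = -390 + 130*v² (U(v) = (5*(-3 + v²))*(2 + 4*6) = (-15 + 5*v²)*(2 + 24) = (-15 + 5*v²)*26 = -390 + 130*v²)
C = 390400 (C = 2 + (216384 + 174014) = 2 + 390398 = 390400)
C + U(247 - 1*(-310)) = 390400 + (-390 + 130*(247 - 1*(-310))²) = 390400 + (-390 + 130*(247 + 310)²) = 390400 + (-390 + 130*557²) = 390400 + (-390 + 130*310249) = 390400 + (-390 + 40332370) = 390400 + 40331980 = 40722380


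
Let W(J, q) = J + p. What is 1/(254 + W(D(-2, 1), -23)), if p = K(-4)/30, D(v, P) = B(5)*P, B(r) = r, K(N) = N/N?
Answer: 30/7771 ≈ 0.0038605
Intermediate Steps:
K(N) = 1
D(v, P) = 5*P
p = 1/30 ≈ 0.033333
W(J, q) = 1/30 + J (W(J, q) = J + 1/30 = 1/30 + J)
1/(254 + W(D(-2, 1), -23)) = 1/(254 + (1/30 + 5*1)) = 1/(254 + (1/30 + 5)) = 1/(254 + 151/30) = 1/(7771/30) = 30/7771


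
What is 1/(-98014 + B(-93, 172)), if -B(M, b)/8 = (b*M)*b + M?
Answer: 1/21913226 ≈ 4.5635e-8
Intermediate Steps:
B(M, b) = -8*M - 8*M*b² (B(M, b) = -8*((b*M)*b + M) = -8*((M*b)*b + M) = -8*(M*b² + M) = -8*(M + M*b²) = -8*M - 8*M*b²)
1/(-98014 + B(-93, 172)) = 1/(-98014 - 8*(-93)*(1 + 172²)) = 1/(-98014 - 8*(-93)*(1 + 29584)) = 1/(-98014 - 8*(-93)*29585) = 1/(-98014 + 22011240) = 1/21913226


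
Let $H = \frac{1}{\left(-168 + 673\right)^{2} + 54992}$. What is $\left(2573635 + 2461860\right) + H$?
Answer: $\frac{1561089053416}{310017} \approx 5.0355 \cdot 10^{6}$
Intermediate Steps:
$H = \frac{1}{310017}$ ($H = \frac{1}{505^{2} + 54992} = \frac{1}{255025 + 54992} = \frac{1}{310017} \approx 3.2256 \cdot 10^{-6}$)
$\left(2573635 + 2461860\right) + H = \left(2573635 + 2461860\right) + \frac{1}{310017} = 5035495 + \frac{1}{310017} = \frac{1561089053416}{310017}$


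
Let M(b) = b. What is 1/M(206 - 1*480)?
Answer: -1/274 ≈ -0.0036496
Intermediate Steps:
1/M(206 - 1*480) = 1/(206 - 1*480) = 1/(206 - 480) = 1/(-274) = -1/274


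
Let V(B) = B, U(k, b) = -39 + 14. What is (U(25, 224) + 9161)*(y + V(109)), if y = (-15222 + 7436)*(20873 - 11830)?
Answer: -643253782704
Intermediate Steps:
U(k, b) = -25
y = -70408798 (y = -7786*9043 = -70408798)
(U(25, 224) + 9161)*(y + V(109)) = (-25 + 9161)*(-70408798 + 109) = 9136*(-70408689) = -643253782704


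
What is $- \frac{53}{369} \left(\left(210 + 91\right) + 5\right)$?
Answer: $- \frac{1802}{41} \approx -43.951$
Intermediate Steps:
$- \frac{53}{369} \left(\left(210 + 91\right) + 5\right) = \left(-53\right) \frac{1}{369} \left(301 + 5\right) = \left(- \frac{53}{369}\right) 306 = - \frac{1802}{41}$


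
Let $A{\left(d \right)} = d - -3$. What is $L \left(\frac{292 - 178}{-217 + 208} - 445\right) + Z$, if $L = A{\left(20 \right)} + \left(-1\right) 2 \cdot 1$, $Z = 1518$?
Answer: $-8093$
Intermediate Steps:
$A{\left(d \right)} = 3 + d$ ($A{\left(d \right)} = d + 3 = 3 + d$)
$L = 21$ ($L = \left(3 + 20\right) + \left(-1\right) 2 \cdot 1 = 23 - 2 = 21$)
$L \left(\frac{292 - 178}{-217 + 208} - 445\right) + Z = 21 \left(\frac{292 - 178}{-217 + 208} - 445\right) + 1518 = 21 \left(\frac{114}{-9} - 445\right) + 1518 = 21 \left(114 \left(- \frac{1}{9}\right) - 445\right) + 1518 = 21 \left(- \frac{38}{3} - 445\right) + 1518 = 21 \left(- \frac{1373}{3}\right) + 1518 = -9611 + 1518 = -8093$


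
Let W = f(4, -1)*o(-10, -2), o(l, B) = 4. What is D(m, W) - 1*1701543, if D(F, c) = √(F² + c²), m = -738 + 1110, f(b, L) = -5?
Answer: -1701543 + 4*√8674 ≈ -1.7012e+6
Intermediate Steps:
m = 372
W = -20 (W = -5*4 = -20)
D(m, W) - 1*1701543 = √(372² + (-20)²) - 1*1701543 = √(138384 + 400) - 1701543 = √138784 - 1701543 = 4*√8674 - 1701543 = -1701543 + 4*√8674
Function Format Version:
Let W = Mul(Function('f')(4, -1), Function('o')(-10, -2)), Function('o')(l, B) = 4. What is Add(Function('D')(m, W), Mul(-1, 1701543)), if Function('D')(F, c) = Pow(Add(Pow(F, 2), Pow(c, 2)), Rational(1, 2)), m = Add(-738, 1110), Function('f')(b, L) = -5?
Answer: Add(-1701543, Mul(4, Pow(8674, Rational(1, 2)))) ≈ -1.7012e+6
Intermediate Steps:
m = 372
W = -20 (W = Mul(-5, 4) = -20)
Add(Function('D')(m, W), Mul(-1, 1701543)) = Add(Pow(Add(Pow(372, 2), Pow(-20, 2)), Rational(1, 2)), Mul(-1, 1701543)) = Add(Pow(Add(138384, 400), Rational(1, 2)), -1701543) = Add(Pow(138784, Rational(1, 2)), -1701543) = Add(Mul(4, Pow(8674, Rational(1, 2))), -1701543) = Add(-1701543, Mul(4, Pow(8674, Rational(1, 2))))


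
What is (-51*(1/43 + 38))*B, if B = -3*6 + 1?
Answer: 1417545/43 ≈ 32966.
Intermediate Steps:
B = -17 (B = -18 + 1 = -17)
(-51*(1/43 + 38))*B = -51*(1/43 + 38)*(-17) = -51*1635/43*(-17) = -83385/43*(-17) = 1417545/43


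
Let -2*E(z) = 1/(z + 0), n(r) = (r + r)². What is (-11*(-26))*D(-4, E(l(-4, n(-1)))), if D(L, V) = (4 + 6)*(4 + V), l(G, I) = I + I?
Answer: 45045/4 ≈ 11261.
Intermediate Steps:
n(r) = 4*r² (n(r) = (2*r)² = 4*r²)
l(G, I) = 2*I
E(z) = -1/(2*z) (E(z) = -1/(2*(z + 0)) = -1/(2*z))
D(L, V) = 40 + 10*V (D(L, V) = 10*(4 + V) = 40 + 10*V)
(-11*(-26))*D(-4, E(l(-4, n(-1)))) = (-11*(-26))*(40 + 10*(-1/(2*(2*(4*(-1)²))))) = 286*(40 + 10*(-1/(2*(2*(4*1))))) = 286*(40 + 10*(-1/(2*(2*4)))) = 286*(40 + 10*(-½/8)) = 286*(40 + 10*(-½*⅛)) = 286*(40 + 10*(-1/16)) = 286*(40 - 5/8) = 286*(315/8) = 45045/4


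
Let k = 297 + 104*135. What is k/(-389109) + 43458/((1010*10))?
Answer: 2794182537/655000150 ≈ 4.2659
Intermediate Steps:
k = 14337 (k = 297 + 14040 = 14337)
k/(-389109) + 43458/((1010*10)) = 14337/(-389109) + 43458/((1010*10)) = 14337*(-1/389109) + 43458/10100 = -4779/129703 + 43458*(1/10100) = -4779/129703 + 21729/5050 = 2794182537/655000150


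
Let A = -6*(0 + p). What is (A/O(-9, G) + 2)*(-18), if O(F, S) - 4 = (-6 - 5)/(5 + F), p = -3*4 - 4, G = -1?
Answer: -292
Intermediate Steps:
p = -16 (p = -12 - 4 = -16)
O(F, S) = 4 - 11/(5 + F) (O(F, S) = 4 + (-6 - 5)/(5 + F) = 4 - 11/(5 + F))
A = 96 (A = -6*(0 - 16) = -6*(-16) = 96)
(A/O(-9, G) + 2)*(-18) = (96/(((9 + 4*(-9))/(5 - 9))) + 2)*(-18) = (96/(((9 - 36)/(-4))) + 2)*(-18) = (96/((-¼*(-27))) + 2)*(-18) = (96/(27/4) + 2)*(-18) = (96*(4/27) + 2)*(-18) = (128/9 + 2)*(-18) = (146/9)*(-18) = -292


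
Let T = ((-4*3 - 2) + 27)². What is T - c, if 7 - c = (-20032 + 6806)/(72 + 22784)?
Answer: 1844723/11428 ≈ 161.42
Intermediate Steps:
c = 86609/11428 (c = 7 - (-20032 + 6806)/(72 + 22784) = 7 - (-13226)/22856 = 7 - 1*(-6613/11428) = 7 + 6613/11428 = 86609/11428 ≈ 7.5787)
T = 169 (T = ((-12 - 2) + 27)² = (-14 + 27)² = 13² = 169)
T - c = 169 - 1*86609/11428 = 169 - 86609/11428 = 1844723/11428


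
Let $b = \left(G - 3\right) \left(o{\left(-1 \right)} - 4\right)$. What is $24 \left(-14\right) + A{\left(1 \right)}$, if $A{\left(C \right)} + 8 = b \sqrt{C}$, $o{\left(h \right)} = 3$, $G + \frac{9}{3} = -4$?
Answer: $-334$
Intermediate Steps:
$G = -7$ ($G = -3 - 4 = -7$)
$b = 10$ ($b = \left(-7 - 3\right) \left(3 - 4\right) = \left(-10\right) \left(-1\right) = 10$)
$A{\left(C \right)} = -8 + 10 \sqrt{C}$
$24 \left(-14\right) + A{\left(1 \right)} = 24 \left(-14\right) - \left(8 - 10 \sqrt{1}\right) = -336 + \left(-8 + 10 \cdot 1\right) = -336 + \left(-8 + 10\right) = -336 + 2 = -334$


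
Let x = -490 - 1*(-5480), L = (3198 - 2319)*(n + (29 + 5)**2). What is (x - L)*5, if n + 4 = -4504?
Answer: 14756990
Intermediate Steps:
n = -4508 (n = -4 - 4504 = -4508)
L = -2946408 (L = (3198 - 2319)*(-4508 + (29 + 5)**2) = 879*(-4508 + 34**2) = 879*(-4508 + 1156) = 879*(-3352) = -2946408)
x = 4990 (x = -490 + 5480 = 4990)
(x - L)*5 = (4990 - 1*(-2946408))*5 = (4990 + 2946408)*5 = 2951398*5 = 14756990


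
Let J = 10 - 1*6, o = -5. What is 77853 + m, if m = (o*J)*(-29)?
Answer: 78433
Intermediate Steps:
J = 4 (J = 10 - 6 = 4)
m = 580 (m = -5*4*(-29) = -20*(-29) = 580)
77853 + m = 77853 + 580 = 78433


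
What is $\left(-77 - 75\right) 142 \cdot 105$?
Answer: $-2266320$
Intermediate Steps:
$\left(-77 - 75\right) 142 \cdot 105 = \left(-152\right) 142 \cdot 105 = \left(-21584\right) 105 = -2266320$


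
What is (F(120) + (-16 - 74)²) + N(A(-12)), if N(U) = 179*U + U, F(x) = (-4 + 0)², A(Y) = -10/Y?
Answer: 8266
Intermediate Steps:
F(x) = 16 (F(x) = (-4)² = 16)
N(U) = 180*U
(F(120) + (-16 - 74)²) + N(A(-12)) = (16 + (-16 - 74)²) + 180*(-10/(-12)) = (16 + (-90)²) + 180*(-10*(-1/12)) = (16 + 8100) + 180*(⅚) = 8116 + 150 = 8266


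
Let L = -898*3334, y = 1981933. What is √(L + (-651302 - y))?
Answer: I*√5627167 ≈ 2372.2*I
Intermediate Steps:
L = -2993932
√(L + (-651302 - y)) = √(-2993932 + (-651302 - 1*1981933)) = √(-2993932 + (-651302 - 1981933)) = √(-2993932 - 2633235) = √(-5627167) = I*√5627167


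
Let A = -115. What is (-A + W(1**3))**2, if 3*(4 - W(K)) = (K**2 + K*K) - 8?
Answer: 14641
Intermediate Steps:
W(K) = 20/3 - 2*K**2/3 (W(K) = 4 - ((K**2 + K*K) - 8)/3 = 4 - ((K**2 + K**2) - 8)/3 = 4 - (2*K**2 - 8)/3 = 4 - (-8 + 2*K**2)/3 = 4 + (8/3 - 2*K**2/3) = 20/3 - 2*K**2/3)
(-A + W(1**3))**2 = (-1*(-115) + (20/3 - 2*(1**3)**2/3))**2 = (115 + (20/3 - 2/3*1**2))**2 = (115 + (20/3 - 2/3*1))**2 = (115 + (20/3 - 2/3))**2 = (115 + 6)**2 = 121**2 = 14641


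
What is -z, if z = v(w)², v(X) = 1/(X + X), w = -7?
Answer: -1/196 ≈ -0.0051020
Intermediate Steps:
v(X) = 1/(2*X)
z = 1/196 (z = ((½)/(-7))² = ((½)*(-⅐))² = (-1/14)² = 1/196 ≈ 0.0051020)
-z = -1*1/196 = -1/196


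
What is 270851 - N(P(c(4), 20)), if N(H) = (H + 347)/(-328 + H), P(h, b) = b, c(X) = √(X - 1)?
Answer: 83422475/308 ≈ 2.7085e+5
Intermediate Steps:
c(X) = √(-1 + X)
N(H) = (347 + H)/(-328 + H)
270851 - N(P(c(4), 20)) = 270851 - (347 + 20)/(-328 + 20) = 270851 - 367/(-308) = 270851 - (-1)*367/308 = 270851 - 1*(-367/308) = 270851 + 367/308 = 83422475/308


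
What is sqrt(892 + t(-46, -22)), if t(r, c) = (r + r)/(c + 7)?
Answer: 4*sqrt(12630)/15 ≈ 29.969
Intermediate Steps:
t(r, c) = 2*r/(7 + c) (t(r, c) = (2*r)/(7 + c) = 2*r/(7 + c))
sqrt(892 + t(-46, -22)) = sqrt(892 + 2*(-46)/(7 - 22)) = sqrt(892 + 2*(-46)/(-15)) = sqrt(892 + 2*(-46)*(-1/15)) = sqrt(892 + 92/15) = sqrt(13472/15) = 4*sqrt(12630)/15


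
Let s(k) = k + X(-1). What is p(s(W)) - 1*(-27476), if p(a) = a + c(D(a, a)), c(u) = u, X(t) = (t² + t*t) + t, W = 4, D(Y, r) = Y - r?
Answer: 27481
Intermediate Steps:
X(t) = t + 2*t² (X(t) = (t² + t²) + t = 2*t² + t = t + 2*t²)
s(k) = 1 + k (s(k) = k - (1 + 2*(-1)) = k - (1 - 2) = k - 1*(-1) = k + 1 = 1 + k)
p(a) = a (p(a) = a + (a - a) = a + 0 = a)
p(s(W)) - 1*(-27476) = (1 + 4) - 1*(-27476) = 5 + 27476 = 27481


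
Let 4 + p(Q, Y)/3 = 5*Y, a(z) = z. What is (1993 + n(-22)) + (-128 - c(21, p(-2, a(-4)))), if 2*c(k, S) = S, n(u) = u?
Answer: 1879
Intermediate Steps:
p(Q, Y) = -12 + 15*Y (p(Q, Y) = -12 + 3*(5*Y) = -12 + 15*Y)
c(k, S) = S/2
(1993 + n(-22)) + (-128 - c(21, p(-2, a(-4)))) = (1993 - 22) + (-128 - (-12 + 15*(-4))/2) = 1971 + (-128 - (-12 - 60)/2) = 1971 + (-128 - (-72)/2) = 1971 + (-128 - 1*(-36)) = 1971 + (-128 + 36) = 1971 - 92 = 1879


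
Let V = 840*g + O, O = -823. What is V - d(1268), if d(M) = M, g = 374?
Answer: 312069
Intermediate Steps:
V = 313337 (V = 840*374 - 823 = 314160 - 823 = 313337)
V - d(1268) = 313337 - 1*1268 = 313337 - 1268 = 312069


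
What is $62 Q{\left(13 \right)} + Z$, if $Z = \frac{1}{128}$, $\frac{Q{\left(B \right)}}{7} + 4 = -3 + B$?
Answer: $\frac{333313}{128} \approx 2604.0$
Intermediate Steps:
$Q{\left(B \right)} = -49 + 7 B$ ($Q{\left(B \right)} = -28 + 7 \left(-3 + B\right) = -28 + \left(-21 + 7 B\right) = -49 + 7 B$)
$Z = \frac{1}{128} \approx 0.0078125$
$62 Q{\left(13 \right)} + Z = 62 \left(-49 + 7 \cdot 13\right) + \frac{1}{128} = 62 \left(-49 + 91\right) + \frac{1}{128} = 62 \cdot 42 + \frac{1}{128} = 2604 + \frac{1}{128} = \frac{333313}{128}$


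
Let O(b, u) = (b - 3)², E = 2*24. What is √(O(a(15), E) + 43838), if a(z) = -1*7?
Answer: 3*√4882 ≈ 209.61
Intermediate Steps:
E = 48
a(z) = -7
O(b, u) = (-3 + b)²
√(O(a(15), E) + 43838) = √((-3 - 7)² + 43838) = √((-10)² + 43838) = √(100 + 43838) = √43938 = 3*√4882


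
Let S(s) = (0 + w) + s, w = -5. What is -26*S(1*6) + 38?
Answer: 12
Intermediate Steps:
S(s) = -5 + s (S(s) = (0 - 5) + s = -5 + s)
-26*S(1*6) + 38 = -26*(-5 + 1*6) + 38 = -26*(-5 + 6) + 38 = -26*1 + 38 = -26 + 38 = 12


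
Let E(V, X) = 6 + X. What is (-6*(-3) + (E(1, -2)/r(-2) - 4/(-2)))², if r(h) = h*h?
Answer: 441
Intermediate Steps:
r(h) = h²
(-6*(-3) + (E(1, -2)/r(-2) - 4/(-2)))² = (-6*(-3) + ((6 - 2)/((-2)²) - 4/(-2)))² = (18 + (4/4 - 4*(-½)))² = (18 + (4*(¼) + 2))² = (18 + (1 + 2))² = (18 + 3)² = 21² = 441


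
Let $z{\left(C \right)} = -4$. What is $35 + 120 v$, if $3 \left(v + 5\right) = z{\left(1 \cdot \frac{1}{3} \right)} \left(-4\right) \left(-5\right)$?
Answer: $-3765$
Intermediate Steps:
$v = - \frac{95}{3}$ ($v = -5 + \frac{\left(-4\right) \left(-4\right) \left(-5\right)}{3} = -5 + \frac{16 \left(-5\right)}{3} = -5 + \frac{1}{3} \left(-80\right) = -5 - \frac{80}{3} = - \frac{95}{3} \approx -31.667$)
$35 + 120 v = 35 + 120 \left(- \frac{95}{3}\right) = 35 - 3800 = -3765$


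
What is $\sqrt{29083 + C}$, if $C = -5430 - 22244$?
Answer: $\sqrt{1409} \approx 37.537$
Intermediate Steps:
$C = -27674$
$\sqrt{29083 + C} = \sqrt{29083 - 27674} = \sqrt{1409}$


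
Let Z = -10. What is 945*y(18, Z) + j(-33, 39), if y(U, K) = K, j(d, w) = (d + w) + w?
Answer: -9405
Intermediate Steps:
j(d, w) = d + 2*w
945*y(18, Z) + j(-33, 39) = 945*(-10) + (-33 + 2*39) = -9450 + (-33 + 78) = -9450 + 45 = -9405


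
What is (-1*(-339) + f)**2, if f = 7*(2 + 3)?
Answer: 139876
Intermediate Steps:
f = 35 (f = 7*5 = 35)
(-1*(-339) + f)**2 = (-1*(-339) + 35)**2 = (339 + 35)**2 = 374**2 = 139876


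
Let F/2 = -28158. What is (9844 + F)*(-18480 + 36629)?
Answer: -843420328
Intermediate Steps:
F = -56316 (F = 2*(-28158) = -56316)
(9844 + F)*(-18480 + 36629) = (9844 - 56316)*(-18480 + 36629) = -46472*18149 = -843420328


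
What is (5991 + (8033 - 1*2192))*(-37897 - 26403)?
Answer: -760797600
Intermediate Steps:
(5991 + (8033 - 1*2192))*(-37897 - 26403) = (5991 + (8033 - 2192))*(-64300) = (5991 + 5841)*(-64300) = 11832*(-64300) = -760797600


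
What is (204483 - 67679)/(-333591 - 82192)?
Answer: -136804/415783 ≈ -0.32903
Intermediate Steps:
(204483 - 67679)/(-333591 - 82192) = 136804/(-415783) = 136804*(-1/415783) = -136804/415783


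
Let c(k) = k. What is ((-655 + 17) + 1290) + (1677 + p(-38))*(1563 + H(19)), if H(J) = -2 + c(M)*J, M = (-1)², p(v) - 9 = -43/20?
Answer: 2661135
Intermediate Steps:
p(v) = 137/20 (p(v) = 9 - 43/20 = 137/20)
M = 1
H(J) = -2 + J (H(J) = -2 + 1*J = -2 + J)
((-655 + 17) + 1290) + (1677 + p(-38))*(1563 + H(19)) = ((-655 + 17) + 1290) + (1677 + 137/20)*(1563 + (-2 + 19)) = (-638 + 1290) + 33677*(1563 + 17)/20 = 652 + (33677/20)*1580 = 652 + 2660483 = 2661135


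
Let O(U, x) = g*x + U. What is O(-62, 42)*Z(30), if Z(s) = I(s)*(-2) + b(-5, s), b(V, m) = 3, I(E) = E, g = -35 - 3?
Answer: 94506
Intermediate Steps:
g = -38
O(U, x) = U - 38*x (O(U, x) = -38*x + U = U - 38*x)
Z(s) = 3 - 2*s (Z(s) = s*(-2) + 3 = -2*s + 3 = 3 - 2*s)
O(-62, 42)*Z(30) = (-62 - 38*42)*(3 - 2*30) = (-62 - 1596)*(3 - 60) = -1658*(-57) = 94506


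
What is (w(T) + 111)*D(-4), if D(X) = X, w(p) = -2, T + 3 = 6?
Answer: -436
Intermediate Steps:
T = 3 (T = -3 + 6 = 3)
(w(T) + 111)*D(-4) = (-2 + 111)*(-4) = 109*(-4) = -436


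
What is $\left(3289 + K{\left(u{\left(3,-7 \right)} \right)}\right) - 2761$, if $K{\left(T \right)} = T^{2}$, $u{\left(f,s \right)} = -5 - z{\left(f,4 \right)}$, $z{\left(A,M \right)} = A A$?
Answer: $724$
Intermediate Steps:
$z{\left(A,M \right)} = A^{2}$
$u{\left(f,s \right)} = -5 - f^{2}$
$\left(3289 + K{\left(u{\left(3,-7 \right)} \right)}\right) - 2761 = \left(3289 + \left(-5 - 3^{2}\right)^{2}\right) - 2761 = \left(3289 + \left(-5 - 9\right)^{2}\right) - 2761 = \left(3289 + \left(-14\right)^{2}\right) - 2761 = \left(3289 + 196\right) - 2761 = 3485 - 2761 = 724$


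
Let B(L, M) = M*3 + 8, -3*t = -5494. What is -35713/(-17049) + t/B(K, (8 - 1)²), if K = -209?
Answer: 12252639/880865 ≈ 13.910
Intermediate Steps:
t = 5494/3 (t = -⅓*(-5494) = 5494/3 ≈ 1831.3)
B(L, M) = 8 + 3*M (B(L, M) = 3*M + 8 = 8 + 3*M)
-35713/(-17049) + t/B(K, (8 - 1)²) = -35713/(-17049) + 5494/(3*(8 + 3*(8 - 1)²)) = -35713*(-1/17049) + 5494/(3*(8 + 3*7²)) = 35713/17049 + 5494/(3*(8 + 3*49)) = 35713/17049 + 5494/(3*(8 + 147)) = 35713/17049 + (5494/3)/155 = 35713/17049 + (5494/3)*(1/155) = 35713/17049 + 5494/465 = 12252639/880865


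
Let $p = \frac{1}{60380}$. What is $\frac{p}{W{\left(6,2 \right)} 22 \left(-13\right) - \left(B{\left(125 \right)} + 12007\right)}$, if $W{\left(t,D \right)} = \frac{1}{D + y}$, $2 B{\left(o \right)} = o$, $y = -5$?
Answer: $- \frac{3}{2169000550} \approx -1.3831 \cdot 10^{-9}$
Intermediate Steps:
$B{\left(o \right)} = \frac{o}{2}$
$W{\left(t,D \right)} = \frac{1}{-5 + D}$ ($W{\left(t,D \right)} = \frac{1}{D - 5} = \frac{1}{-5 + D}$)
$p = \frac{1}{60380} \approx 1.6562 \cdot 10^{-5}$
$\frac{p}{W{\left(6,2 \right)} 22 \left(-13\right) - \left(B{\left(125 \right)} + 12007\right)} = \frac{1}{60380 \left(\frac{1}{-5 + 2} \cdot 22 \left(-13\right) - \left(\frac{1}{2} \cdot 125 + 12007\right)\right)} = \frac{1}{60380 \left(\frac{1}{-3} \cdot 22 \left(-13\right) - \left(\frac{125}{2} + 12007\right)\right)} = \frac{1}{60380 \left(\left(- \frac{1}{3}\right) 22 \left(-13\right) - \frac{24139}{2}\right)} = \frac{1}{60380 \left(\left(- \frac{22}{3}\right) \left(-13\right) - \frac{24139}{2}\right)} = \frac{1}{60380 \left(\frac{286}{3} - \frac{24139}{2}\right)} = \frac{1}{60380 \left(- \frac{71845}{6}\right)} = \frac{1}{60380} \left(- \frac{6}{71845}\right) = - \frac{3}{2169000550}$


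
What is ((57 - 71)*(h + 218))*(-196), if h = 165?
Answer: 1050952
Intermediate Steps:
((57 - 71)*(h + 218))*(-196) = ((57 - 71)*(165 + 218))*(-196) = -14*383*(-196) = -5362*(-196) = 1050952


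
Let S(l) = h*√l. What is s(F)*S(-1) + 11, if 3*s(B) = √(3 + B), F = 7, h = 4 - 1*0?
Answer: 11 + 4*I*√10/3 ≈ 11.0 + 4.2164*I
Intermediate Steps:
h = 4 (h = 4 + 0 = 4)
S(l) = 4*√l
s(B) = √(3 + B)/3
s(F)*S(-1) + 11 = (√(3 + 7)/3)*(4*√(-1)) + 11 = (√10/3)*(4*I) + 11 = 4*I*√10/3 + 11 = 11 + 4*I*√10/3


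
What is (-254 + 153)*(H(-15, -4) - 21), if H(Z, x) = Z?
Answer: 3636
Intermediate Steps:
(-254 + 153)*(H(-15, -4) - 21) = (-254 + 153)*(-15 - 21) = -101*(-36) = 3636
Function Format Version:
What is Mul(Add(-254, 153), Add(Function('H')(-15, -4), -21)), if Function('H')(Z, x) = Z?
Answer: 3636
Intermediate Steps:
Mul(Add(-254, 153), Add(Function('H')(-15, -4), -21)) = Mul(Add(-254, 153), Add(-15, -21)) = Mul(-101, -36) = 3636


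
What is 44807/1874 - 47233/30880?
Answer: 647562759/28934560 ≈ 22.380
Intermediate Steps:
44807/1874 - 47233/30880 = 647562759/28934560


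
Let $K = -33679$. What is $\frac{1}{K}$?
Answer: $- \frac{1}{33679} \approx -2.9692 \cdot 10^{-5}$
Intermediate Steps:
$\frac{1}{K} = \frac{1}{-33679} = - \frac{1}{33679}$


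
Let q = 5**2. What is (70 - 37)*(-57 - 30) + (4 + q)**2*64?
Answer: 50953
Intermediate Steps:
q = 25
(70 - 37)*(-57 - 30) + (4 + q)**2*64 = (70 - 37)*(-57 - 30) + (4 + 25)**2*64 = 33*(-87) + 29**2*64 = -2871 + 841*64 = -2871 + 53824 = 50953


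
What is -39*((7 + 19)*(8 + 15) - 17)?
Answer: -22659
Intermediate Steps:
-39*((7 + 19)*(8 + 15) - 17) = -39*(26*23 - 17) = -39*(598 - 17) = -39*581 = -22659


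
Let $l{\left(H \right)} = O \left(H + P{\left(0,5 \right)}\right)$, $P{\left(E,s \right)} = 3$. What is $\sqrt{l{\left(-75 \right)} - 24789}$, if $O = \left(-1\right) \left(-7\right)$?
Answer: $i \sqrt{25293} \approx 159.04 i$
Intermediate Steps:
$O = 7$
$l{\left(H \right)} = 21 + 7 H$ ($l{\left(H \right)} = 7 \left(H + 3\right) = 7 \left(3 + H\right) = 21 + 7 H$)
$\sqrt{l{\left(-75 \right)} - 24789} = \sqrt{\left(21 + 7 \left(-75\right)\right) - 24789} = \sqrt{\left(21 - 525\right) - 24789} = \sqrt{-504 - 24789} = \sqrt{-25293} = i \sqrt{25293}$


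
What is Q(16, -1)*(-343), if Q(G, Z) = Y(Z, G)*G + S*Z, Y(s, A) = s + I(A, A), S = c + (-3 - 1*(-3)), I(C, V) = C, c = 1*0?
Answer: -82320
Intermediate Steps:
c = 0
S = 0 (S = 0 + (-3 - 1*(-3)) = 0 + (-3 + 3) = 0 + 0 = 0)
Y(s, A) = A + s (Y(s, A) = s + A = A + s)
Q(G, Z) = G*(G + Z) (Q(G, Z) = (G + Z)*G + 0*Z = G*(G + Z) + 0 = G*(G + Z))
Q(16, -1)*(-343) = (16*(16 - 1))*(-343) = (16*15)*(-343) = 240*(-343) = -82320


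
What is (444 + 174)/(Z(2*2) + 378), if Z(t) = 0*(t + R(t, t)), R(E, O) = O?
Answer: 103/63 ≈ 1.6349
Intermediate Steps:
Z(t) = 0 (Z(t) = 0*(t + t) = 0*(2*t) = 0)
(444 + 174)/(Z(2*2) + 378) = (444 + 174)/(0 + 378) = 618/378 = 618*(1/378) = 103/63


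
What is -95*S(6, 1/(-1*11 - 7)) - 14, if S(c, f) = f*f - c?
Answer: 180049/324 ≈ 555.71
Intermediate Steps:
S(c, f) = f² - c
-95*S(6, 1/(-1*11 - 7)) - 14 = -95*((1/(-1*11 - 7))² - 1*6) - 14 = -95*((1/(-11 - 7))² - 6) - 14 = -95*((1/(-18))² - 6) - 14 = -95*((-1/18)² - 6) - 14 = -95*(1/324 - 6) - 14 = -95*(-1943/324) - 14 = 184585/324 - 14 = 180049/324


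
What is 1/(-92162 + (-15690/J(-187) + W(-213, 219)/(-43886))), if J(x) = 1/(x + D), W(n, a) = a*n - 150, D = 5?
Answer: 43886/121275409145 ≈ 3.6187e-7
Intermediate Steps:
W(n, a) = -150 + a*n
J(x) = 1/(5 + x) (J(x) = 1/(x + 5) = 1/(5 + x))
1/(-92162 + (-15690/J(-187) + W(-213, 219)/(-43886))) = 1/(-92162 + (-15690/(1/(5 - 187)) + (-150 + 219*(-213))/(-43886))) = 1/(-92162 + (-15690/(1/(-182)) + (-150 - 46647)*(-1/43886))) = 1/(-92162 + (-15690/(-1/182) - 46797*(-1/43886))) = 1/(-92162 + (-15690*(-182) + 46797/43886)) = 1/(-92162 + (2855580 + 46797/43886)) = 1/(-92162 + 125320030677/43886) = 1/(121275409145/43886) = 43886/121275409145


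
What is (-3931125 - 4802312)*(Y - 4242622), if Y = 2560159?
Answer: 14693684615331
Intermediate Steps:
(-3931125 - 4802312)*(Y - 4242622) = (-3931125 - 4802312)*(2560159 - 4242622) = -8733437*(-1682463) = 14693684615331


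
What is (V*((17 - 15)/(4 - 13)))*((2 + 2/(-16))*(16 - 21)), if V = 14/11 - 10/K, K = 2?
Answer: -1025/132 ≈ -7.7652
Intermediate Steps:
V = -41/11 (V = 14/11 - 10/2 = 14*(1/11) - 10*½ = 14/11 - 5 = -41/11 ≈ -3.7273)
(V*((17 - 15)/(4 - 13)))*((2 + 2/(-16))*(16 - 21)) = (-41*(17 - 15)/(11*(4 - 13)))*((2 + 2/(-16))*(16 - 21)) = (-82/(11*(-9)))*((2 + 2*(-1/16))*(-5)) = (-82*(-1)/(11*9))*((2 - ⅛)*(-5)) = (-41/11*(-2/9))*((15/8)*(-5)) = (82/99)*(-75/8) = -1025/132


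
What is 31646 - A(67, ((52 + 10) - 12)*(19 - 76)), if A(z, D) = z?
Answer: 31579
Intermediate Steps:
31646 - A(67, ((52 + 10) - 12)*(19 - 76)) = 31646 - 1*67 = 31646 - 67 = 31579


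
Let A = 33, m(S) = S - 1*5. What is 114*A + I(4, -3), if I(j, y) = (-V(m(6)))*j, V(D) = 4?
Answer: 3746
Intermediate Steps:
m(S) = -5 + S (m(S) = S - 5 = -5 + S)
I(j, y) = -4*j (I(j, y) = (-1*4)*j = -4*j)
114*A + I(4, -3) = 114*33 - 4*4 = 3762 - 16 = 3746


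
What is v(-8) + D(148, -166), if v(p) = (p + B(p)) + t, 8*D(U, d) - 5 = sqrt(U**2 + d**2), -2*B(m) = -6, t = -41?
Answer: -363/8 + sqrt(12365)/4 ≈ -17.576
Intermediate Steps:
B(m) = 3 (B(m) = -1/2*(-6) = 3)
D(U, d) = 5/8 + sqrt(U**2 + d**2)/8
v(p) = -38 + p (v(p) = (p + 3) - 41 = (3 + p) - 41 = -38 + p)
v(-8) + D(148, -166) = (-38 - 8) + (5/8 + sqrt(148**2 + (-166)**2)/8) = -46 + (5/8 + sqrt(21904 + 27556)/8) = -46 + (5/8 + sqrt(49460)/8) = -46 + (5/8 + (2*sqrt(12365))/8) = -46 + (5/8 + sqrt(12365)/4) = -363/8 + sqrt(12365)/4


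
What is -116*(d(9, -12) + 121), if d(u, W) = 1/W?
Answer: -42079/3 ≈ -14026.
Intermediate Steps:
-116*(d(9, -12) + 121) = -116*(1/(-12) + 121) = -116*(-1/12 + 121) = -116*1451/12 = -42079/3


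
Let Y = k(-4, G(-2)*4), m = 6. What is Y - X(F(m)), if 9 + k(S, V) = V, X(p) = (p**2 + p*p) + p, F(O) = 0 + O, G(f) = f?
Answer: -95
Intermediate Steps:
F(O) = O
X(p) = p + 2*p**2 (X(p) = (p**2 + p**2) + p = 2*p**2 + p = p + 2*p**2)
k(S, V) = -9 + V
Y = -17 (Y = -9 - 2*4 = -9 - 8 = -17)
Y - X(F(m)) = -17 - 6*(1 + 2*6) = -17 - 6*(1 + 12) = -17 - 6*13 = -17 - 1*78 = -17 - 78 = -95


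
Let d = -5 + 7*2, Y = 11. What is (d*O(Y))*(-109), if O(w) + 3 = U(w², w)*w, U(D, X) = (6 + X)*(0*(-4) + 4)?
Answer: -730845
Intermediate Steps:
U(D, X) = 24 + 4*X (U(D, X) = (6 + X)*(0 + 4) = (6 + X)*4 = 24 + 4*X)
O(w) = -3 + w*(24 + 4*w) (O(w) = -3 + (24 + 4*w)*w = -3 + w*(24 + 4*w))
d = 9 (d = -5 + 14 = 9)
(d*O(Y))*(-109) = (9*(-3 + 4*11*(6 + 11)))*(-109) = (9*(-3 + 4*11*17))*(-109) = (9*(-3 + 748))*(-109) = (9*745)*(-109) = 6705*(-109) = -730845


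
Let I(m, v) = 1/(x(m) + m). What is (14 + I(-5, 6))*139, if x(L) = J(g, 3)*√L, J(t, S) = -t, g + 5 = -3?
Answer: 134135/69 - 1112*I*√5/345 ≈ 1944.0 - 7.2073*I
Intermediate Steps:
g = -8 (g = -5 - 3 = -8)
x(L) = 8*√L (x(L) = (-1*(-8))*√L = 8*√L)
I(m, v) = 1/(m + 8*√m) (I(m, v) = 1/(8*√m + m) = 1/(m + 8*√m))
(14 + I(-5, 6))*139 = (14 + 1/(-5 + 8*√(-5)))*139 = (14 + 1/(-5 + 8*(I*√5)))*139 = (14 + 1/(-5 + 8*I*√5))*139 = 1946 + 139/(-5 + 8*I*√5)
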